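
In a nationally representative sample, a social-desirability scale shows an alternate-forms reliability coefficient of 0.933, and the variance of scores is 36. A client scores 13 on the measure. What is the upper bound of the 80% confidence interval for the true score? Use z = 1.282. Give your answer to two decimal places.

SD = √36 ≃ 6.0000
SEM = 6.0000 * √(1 − 0.9330) = 6.0000 * √0.0670 ≃ 6.0000 * 0.2588 ≃ 1.5531
Half-width = 1.282*1.5531 ≃ 1.9910
Upper bound: 13 + 1.9910 = 14.9910

14.99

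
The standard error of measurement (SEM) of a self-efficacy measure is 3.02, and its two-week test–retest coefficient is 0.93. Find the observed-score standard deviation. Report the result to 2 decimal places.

11.41

SD = 3.02 / √(1 − 0.93) ≈ 11.41453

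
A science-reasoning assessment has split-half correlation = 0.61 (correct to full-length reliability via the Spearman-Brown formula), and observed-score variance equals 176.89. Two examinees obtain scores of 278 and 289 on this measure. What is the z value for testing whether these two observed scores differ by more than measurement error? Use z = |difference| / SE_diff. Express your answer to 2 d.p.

SD = √176.89 ≈ 13.300
r_full = 2·0.61 / (1 + 0.61) ≈ 0.758
SEM = 13.300*√(1 − 0.758) ≈ 6.546
SE_diff = SEM * √2 ≈ 6.546 * 1.414 ≈ 9.257
z = 11 / 9.257 ≈ 1.188

1.19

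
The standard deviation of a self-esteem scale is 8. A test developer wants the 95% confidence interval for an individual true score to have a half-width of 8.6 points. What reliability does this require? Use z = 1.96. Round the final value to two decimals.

0.70

SEM needed = half-width / z = 8.6/1.96 ≃ 4.388
r = 1 − (4.388/8)² ≃ 1 − 0.301 ≃ 0.699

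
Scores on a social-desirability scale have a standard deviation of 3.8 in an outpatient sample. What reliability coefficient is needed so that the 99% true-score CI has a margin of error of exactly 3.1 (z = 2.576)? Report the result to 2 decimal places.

Required SEM = 3.1 / 2.576 ≈ 1.2034
Required reliability = 1 − (SEM/SD)² = 1 − 0.1003 ≈ 0.8997

0.90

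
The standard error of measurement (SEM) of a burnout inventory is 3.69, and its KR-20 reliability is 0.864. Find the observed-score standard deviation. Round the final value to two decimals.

10.01

SD = 3.69 / √(1 − 0.864) ≃ 10.0059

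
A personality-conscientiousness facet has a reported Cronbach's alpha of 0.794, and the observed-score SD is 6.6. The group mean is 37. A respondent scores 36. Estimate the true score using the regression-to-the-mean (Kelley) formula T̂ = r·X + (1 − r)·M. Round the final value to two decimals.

36.21

T̂ = r·X + (1 − r)·M = 0.794×36 + 0.206×37 = 28.584 + 7.622 ≈ 36.206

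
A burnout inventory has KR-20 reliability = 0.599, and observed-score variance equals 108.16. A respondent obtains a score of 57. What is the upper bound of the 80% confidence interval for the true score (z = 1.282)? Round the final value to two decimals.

σ = 108.16^(1/2) = 10.4000
The standard error of measurement is 10.4000*√(1 − 0.5990) ≈ 10.4000*0.6332 ≈ 6.5858.
Half-width = 1.282*6.5858 ≈ 8.4429
Upper bound: 57 + 8.4429 = 65.4429

65.44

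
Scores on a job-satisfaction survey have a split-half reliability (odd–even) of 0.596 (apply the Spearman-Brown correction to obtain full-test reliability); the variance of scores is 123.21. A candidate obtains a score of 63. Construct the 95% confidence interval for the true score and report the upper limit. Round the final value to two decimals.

SD = √123.21 ≈ 11.100
Spearman-Brown: r = 2(0.596) / (1 + 0.596) = 1.192 / 1.596 ≈ 0.747
The standard error of measurement is 11.100×√(1 − 0.747) ≈ 11.100×0.503 ≈ 5.585.
Margin = 1.96 × 5.585 ≈ 10.946
Upper bound: 63 + 10.946 = 73.946

73.95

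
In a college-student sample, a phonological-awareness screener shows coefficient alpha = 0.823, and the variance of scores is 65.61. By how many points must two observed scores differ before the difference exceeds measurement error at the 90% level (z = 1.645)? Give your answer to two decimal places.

7.93

σ = 65.61^(1/2) = 8.100
SEM = 8.100 * √(1 − 0.823) = 8.100 * √0.177 ≈ 8.100 * 0.421 ≈ 3.408
SE_diff = SEM * √2 ≈ 3.408 * 1.414 ≈ 4.819
Minimum reliable difference = 1.645 * SE_diff ≈ 1.645 * 4.819 ≈ 7.928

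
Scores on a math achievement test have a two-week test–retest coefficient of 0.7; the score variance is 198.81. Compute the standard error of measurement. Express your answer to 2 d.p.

7.72

SD = √198.81 = 14.10000
The standard error of measurement is 14.10000*√(1 − 0.70000) ≈ 14.10000*0.54772 ≈ 7.72289.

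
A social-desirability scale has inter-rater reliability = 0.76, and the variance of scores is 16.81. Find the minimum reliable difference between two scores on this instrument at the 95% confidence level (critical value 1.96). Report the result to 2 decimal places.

5.57

σ = 16.81^(1/2) = 4.1000
SEM = 4.1000·√(1 − 0.7600) ≃ 2.0086
SE_diff = SEM · √2 ≃ 2.0086 · 1.4142 ≃ 2.8406
Smallest detectable difference = 1.96·2.8406 ≃ 5.5675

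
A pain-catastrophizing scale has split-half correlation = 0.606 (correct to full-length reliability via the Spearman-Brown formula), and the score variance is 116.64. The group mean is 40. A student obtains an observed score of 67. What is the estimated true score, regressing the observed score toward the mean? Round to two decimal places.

60.38

Full-length reliability (Spearman-Brown) = 2(0.606)/(1+0.606) ≃ 0.755
T̂ = 0.755(67) + 0.245(40) ≃ 60.376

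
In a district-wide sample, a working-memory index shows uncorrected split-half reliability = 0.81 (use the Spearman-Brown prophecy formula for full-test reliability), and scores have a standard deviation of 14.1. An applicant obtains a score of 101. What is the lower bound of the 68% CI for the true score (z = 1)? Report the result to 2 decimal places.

96.43

Full-length reliability (Spearman-Brown) = 2(0.81)/(1+0.81) ≈ 0.895
SEM = 14.100 · √(1 − 0.895) = 14.100 · √0.105 ≈ 14.100 · 0.324 ≈ 4.568
1 · SEM ≈ 4.568
Lower bound: 101 − 4.568 = 96.432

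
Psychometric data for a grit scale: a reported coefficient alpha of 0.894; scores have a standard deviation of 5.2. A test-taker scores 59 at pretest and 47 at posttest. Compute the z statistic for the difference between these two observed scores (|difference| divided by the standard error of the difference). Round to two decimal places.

The standard error of measurement is 5.200*√(1 − 0.894) ≃ 5.200*0.326 ≃ 1.693.
SE_diff = √2 * SEM ≃ 2.394
z = 12 / 2.394 ≃ 5.012

5.01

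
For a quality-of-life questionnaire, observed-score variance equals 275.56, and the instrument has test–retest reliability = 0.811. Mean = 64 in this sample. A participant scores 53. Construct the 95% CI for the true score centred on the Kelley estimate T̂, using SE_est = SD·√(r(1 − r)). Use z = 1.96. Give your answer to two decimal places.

[42.34, 67.82]

σ = 275.56^(1/2) = 16.60000
Estimated true score = 0.81100×53 + (1 − 0.81100)×64 ≈ 55.07900
SE_est = SD × √(r(1 − r)) = 16.60000 × √0.15328 ≈ 16.60000 × 0.39151 ≈ 6.49904
CI = 55.07900 ± 1.96 × 6.49904 → [42.34088, 67.81712]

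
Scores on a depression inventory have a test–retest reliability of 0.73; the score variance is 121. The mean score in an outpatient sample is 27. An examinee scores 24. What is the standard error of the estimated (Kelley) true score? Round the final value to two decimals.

4.88

SD = √121 = 11.00000
SE_est = SD × √(r(1 − r)) = 11.00000 × √0.19710 ≈ 11.00000 × 0.44396 ≈ 4.88355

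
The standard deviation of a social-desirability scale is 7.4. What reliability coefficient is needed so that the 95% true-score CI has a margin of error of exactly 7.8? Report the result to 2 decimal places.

0.71

Required SEM = 7.8 / 1.96 ≈ 3.97959
Required reliability = 1 − (SEM/SD)² = 1 − 0.28921 ≈ 0.71079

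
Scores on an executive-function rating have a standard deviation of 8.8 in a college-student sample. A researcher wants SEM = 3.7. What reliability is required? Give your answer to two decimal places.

r = 1 − (3.70000/8.8)² ≈ 1 − 0.17678 ≈ 0.82322

0.82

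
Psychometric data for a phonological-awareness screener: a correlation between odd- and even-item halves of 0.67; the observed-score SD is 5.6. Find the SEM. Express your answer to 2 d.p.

r_full = 2·0.67 / (1 + 0.67) ≃ 0.8024
SEM = 5.6000 * √(1 − 0.8024) = 5.6000 * √0.1976 ≃ 5.6000 * 0.4445 ≃ 2.4894

2.49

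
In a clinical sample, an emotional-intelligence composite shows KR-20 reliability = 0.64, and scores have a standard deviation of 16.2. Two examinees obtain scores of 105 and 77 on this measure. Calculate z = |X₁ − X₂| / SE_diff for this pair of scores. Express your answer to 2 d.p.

2.04

The standard error of measurement is 16.200×√(1 − 0.640) ≃ 16.200×0.600 ≃ 9.720.
SE_diff = √2 × SEM ≃ 13.746
z = |105 − 77| / 13.746 = 28 / 13.746 ≃ 2.037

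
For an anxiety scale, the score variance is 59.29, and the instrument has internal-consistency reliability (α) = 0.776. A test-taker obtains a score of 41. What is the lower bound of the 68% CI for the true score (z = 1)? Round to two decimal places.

37.36

SD = √59.29 = 7.7000
SEM = 7.7000*√(1 − 0.7760) ≃ 3.6443
1 * SEM ≃ 3.6443
Lower bound: 41 − 3.6443 = 37.3557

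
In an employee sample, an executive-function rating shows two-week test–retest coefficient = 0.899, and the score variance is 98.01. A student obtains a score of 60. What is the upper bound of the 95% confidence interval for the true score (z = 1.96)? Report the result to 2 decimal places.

σ = 98.01^(1/2) = 9.900
SEM = 9.900 × √(1 − 0.899) = 9.900 × √0.101 ≈ 9.900 × 0.318 ≈ 3.146
1.96 × SEM ≈ 6.167
Upper limit = 60 + 6.167 ≈ 66.167

66.17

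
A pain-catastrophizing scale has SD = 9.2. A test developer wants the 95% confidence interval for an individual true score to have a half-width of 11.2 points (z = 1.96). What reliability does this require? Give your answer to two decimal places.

Required SEM = 11.2 / 1.96 ≃ 5.714
r = 1 − (5.714/9.2)² ≃ 1 − 0.386 ≃ 0.614

0.61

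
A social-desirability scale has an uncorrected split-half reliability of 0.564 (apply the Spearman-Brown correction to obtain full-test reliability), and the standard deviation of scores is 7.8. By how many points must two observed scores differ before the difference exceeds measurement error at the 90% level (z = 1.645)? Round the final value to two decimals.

9.58

Full-length reliability (Spearman-Brown) = 2(0.564)/(1+0.564) ≈ 0.721
SEM = 7.800 * √(1 − 0.721) = 7.800 * √0.279 ≈ 7.800 * 0.528 ≈ 4.118
SE_diff = √2 * SEM ≈ 5.824
Smallest detectable difference = 1.645*5.824 ≈ 9.581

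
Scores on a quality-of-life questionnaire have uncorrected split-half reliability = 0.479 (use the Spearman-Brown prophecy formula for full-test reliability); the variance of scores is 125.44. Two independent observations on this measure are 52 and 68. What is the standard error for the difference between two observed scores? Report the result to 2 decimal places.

9.40

σ = 125.44^(1/2) = 11.2000
r_full = 2·0.479 / (1 + 0.479) ≈ 0.6477
SEM = 11.2000·√(1 − 0.6477) ≈ 6.6474
SE_diff = SEM · √2 ≈ 6.6474 · 1.4142 ≈ 9.4009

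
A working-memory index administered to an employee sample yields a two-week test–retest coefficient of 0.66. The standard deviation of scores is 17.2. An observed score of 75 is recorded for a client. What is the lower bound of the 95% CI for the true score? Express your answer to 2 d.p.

55.34

SEM = 17.20000*√(1 − 0.66000) ≃ 10.02924
Half-width = 1.96*10.02924 ≃ 19.65731
Lower bound: 75 − 19.65731 = 55.34269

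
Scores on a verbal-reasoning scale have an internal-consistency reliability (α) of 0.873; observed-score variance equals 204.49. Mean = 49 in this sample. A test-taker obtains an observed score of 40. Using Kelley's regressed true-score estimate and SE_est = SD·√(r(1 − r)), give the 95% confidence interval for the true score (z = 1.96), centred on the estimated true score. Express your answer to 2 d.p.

[31.81, 50.48]

SD = √204.49 = 14.3000
T̂ = 0.8730(40) + 0.1270(49) ≃ 41.1430
SE_est = 14.3000*√(0.8730*0.1270) ≃ 4.7615
95% CI: 41.1430 ± 9.3326 ≃ (31.8104, 50.4756)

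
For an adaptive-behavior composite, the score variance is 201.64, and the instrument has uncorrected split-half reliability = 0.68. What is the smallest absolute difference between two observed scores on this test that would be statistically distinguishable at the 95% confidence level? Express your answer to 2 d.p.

SD = √201.64 ≃ 14.20000
r_full = 2·0.68 / (1 + 0.68) ≃ 0.80952
SEM = 14.20000×√(1 − 0.80952) ≃ 6.19739
SE_diff = SEM × √2 ≃ 6.19739 × 1.41421 ≃ 8.76443
Minimum reliable difference = 1.96 × SE_diff ≃ 1.96 × 8.76443 ≃ 17.17828

17.18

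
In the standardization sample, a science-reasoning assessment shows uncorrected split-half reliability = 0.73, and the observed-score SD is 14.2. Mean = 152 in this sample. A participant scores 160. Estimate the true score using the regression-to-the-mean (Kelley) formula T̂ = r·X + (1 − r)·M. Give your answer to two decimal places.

158.75

r_full = 2·0.73 / (1 + 0.73) ≈ 0.844
T̂ = r·X + (1 − r)·M = 0.844×160 + 0.156×152 ≈ 135.029 + 23.723 ≈ 158.751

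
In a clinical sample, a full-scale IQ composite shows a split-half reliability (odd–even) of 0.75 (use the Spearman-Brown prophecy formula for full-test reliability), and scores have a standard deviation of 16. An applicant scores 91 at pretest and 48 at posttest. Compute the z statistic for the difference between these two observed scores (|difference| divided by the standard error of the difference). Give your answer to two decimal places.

5.03

Spearman-Brown: r = 2(0.75) / (1 + 0.75) = 1.5000 / 1.7500 ≈ 0.8571
SEM = 16.0000 × √(1 − 0.8571) = 16.0000 × √0.1429 ≈ 16.0000 × 0.3780 ≈ 6.0474
SE_diff = SEM × √2 ≈ 6.0474 × 1.4142 ≈ 8.5524
z = |91 − 48| / 8.5524 = 43 / 8.5524 ≈ 5.0279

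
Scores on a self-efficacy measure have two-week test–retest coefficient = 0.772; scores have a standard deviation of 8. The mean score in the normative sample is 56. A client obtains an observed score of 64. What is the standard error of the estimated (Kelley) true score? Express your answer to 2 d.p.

SE_est = 8.00000·√[r(1 − r)] ≈ 3.35634

3.36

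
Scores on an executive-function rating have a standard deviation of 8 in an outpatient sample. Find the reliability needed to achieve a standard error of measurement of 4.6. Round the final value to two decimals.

r = 1 − (4.60000/8)² ≈ 1 − 0.33062 ≈ 0.66938

0.67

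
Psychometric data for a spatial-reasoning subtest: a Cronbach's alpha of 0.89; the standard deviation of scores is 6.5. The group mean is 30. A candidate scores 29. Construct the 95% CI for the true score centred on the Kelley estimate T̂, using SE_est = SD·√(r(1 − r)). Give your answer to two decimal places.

[25.12, 33.10]

T̂ = r·X + (1 − r)·M = 0.890·29 + 0.110·30 = 25.810 + 3.300 ≈ 29.110
SE_est = SD · √(r(1 − r)) = 6.500 · √0.098 ≈ 6.500 · 0.313 ≈ 2.034
CI = 29.110 ± 1.96 · 2.034 → [25.124, 33.096]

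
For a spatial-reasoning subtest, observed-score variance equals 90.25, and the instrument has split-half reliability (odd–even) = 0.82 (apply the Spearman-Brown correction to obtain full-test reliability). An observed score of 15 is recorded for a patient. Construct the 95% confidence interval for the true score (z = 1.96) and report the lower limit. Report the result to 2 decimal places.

9.14

SD = √90.25 ≈ 9.500
r_full = 2·0.82 / (1 + 0.82) ≈ 0.901
The standard error of measurement is 9.500×√(1 − 0.901) ≈ 9.500×0.314 ≈ 2.988.
Half-width = 1.96×2.988 ≈ 5.856
Lower limit = 15 − 5.856 ≈ 9.144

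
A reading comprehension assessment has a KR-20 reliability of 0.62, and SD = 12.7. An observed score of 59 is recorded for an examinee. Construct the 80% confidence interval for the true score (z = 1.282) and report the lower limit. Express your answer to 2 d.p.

SEM = 12.700 * √(1 − 0.620) = 12.700 * √0.380 ≈ 12.700 * 0.616 ≈ 7.829
Margin = 1.282 * 7.829 ≈ 10.037
Lower bound: 59 − 10.037 = 48.963

48.96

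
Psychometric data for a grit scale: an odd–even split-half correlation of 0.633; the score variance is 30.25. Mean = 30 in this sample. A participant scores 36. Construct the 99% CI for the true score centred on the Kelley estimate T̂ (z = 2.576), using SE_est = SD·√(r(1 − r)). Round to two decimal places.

SD = √30.25 = 5.500
Spearman-Brown: r = 2(0.633) / (1 + 0.633) = 1.266 / 1.633 ≈ 0.775
T̂ = 0.775(36) + 0.225(30) ≈ 34.652
SE_est = SD * √(r(1 − r)) = 5.500 * √0.174 ≈ 5.500 * 0.417 ≈ 2.296
99% CI: 34.652 ± 5.914 ≈ (28.738, 40.565)

[28.74, 40.57]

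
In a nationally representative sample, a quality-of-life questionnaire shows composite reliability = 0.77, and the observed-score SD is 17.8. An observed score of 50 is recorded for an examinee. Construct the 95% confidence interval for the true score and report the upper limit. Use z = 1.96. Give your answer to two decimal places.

66.73

The standard error of measurement is 17.8000×√(1 − 0.7700) ≈ 17.8000×0.4796 ≈ 8.5366.
Half-width = 1.96×8.5366 ≈ 16.7317
Upper limit = 50 + 16.7317 ≈ 66.7317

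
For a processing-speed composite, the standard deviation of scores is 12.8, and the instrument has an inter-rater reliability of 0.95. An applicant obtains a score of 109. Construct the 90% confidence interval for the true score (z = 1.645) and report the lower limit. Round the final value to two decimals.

104.29

The standard error of measurement is 12.8000×√(1 − 0.9500) ≈ 12.8000×0.2236 ≈ 2.8622.
Half-width = 1.645×2.8622 ≈ 4.7083
Lower limit = 109 − 4.7083 ≈ 104.2917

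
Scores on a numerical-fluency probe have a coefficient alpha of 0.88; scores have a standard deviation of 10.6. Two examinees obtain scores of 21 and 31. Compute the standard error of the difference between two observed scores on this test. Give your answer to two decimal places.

The standard error of measurement is 10.600·√(1 − 0.880) ≈ 10.600·0.346 ≈ 3.672.
SE_diff = √2 · SEM ≈ 5.193

5.19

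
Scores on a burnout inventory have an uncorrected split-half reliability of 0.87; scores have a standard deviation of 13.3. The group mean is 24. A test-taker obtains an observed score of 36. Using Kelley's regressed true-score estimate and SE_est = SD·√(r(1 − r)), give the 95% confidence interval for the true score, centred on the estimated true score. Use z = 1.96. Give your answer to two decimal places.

[28.54, 41.80]

Full-length reliability (Spearman-Brown) = 2(0.87)/(1+0.87) ≈ 0.930
T̂ = r·X + (1 − r)·M = 0.930×36 + 0.070×24 ≈ 33.497 + 1.668 ≈ 35.166
SE_est = SD × √(r(1 − r)) = 13.300 × √0.065 ≈ 13.300 × 0.254 ≈ 3.383
95% CI: 35.166 ± 6.630 ≈ (28.536, 41.796)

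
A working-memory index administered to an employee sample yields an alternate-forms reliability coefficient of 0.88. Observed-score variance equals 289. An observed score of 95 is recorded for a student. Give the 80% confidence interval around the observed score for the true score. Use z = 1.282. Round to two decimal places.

SD = √289 ≈ 17.000
SEM = 17.000 × √(1 − 0.880) = 17.000 × √0.120 ≈ 17.000 × 0.346 ≈ 5.889
Margin = 1.282 × 5.889 ≈ 7.550
Interval: (87.450, 102.550)

[87.45, 102.55]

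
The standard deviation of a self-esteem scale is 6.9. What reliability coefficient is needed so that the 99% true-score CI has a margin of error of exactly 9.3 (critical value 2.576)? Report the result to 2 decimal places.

SEM needed = half-width / z = 9.3/2.576 ≈ 3.6102
r = 1 − (SEM / SD)² = 1 − (3.6102 / 6.9)² ≈ 1 − 0.2738 ≈ 0.7262

0.73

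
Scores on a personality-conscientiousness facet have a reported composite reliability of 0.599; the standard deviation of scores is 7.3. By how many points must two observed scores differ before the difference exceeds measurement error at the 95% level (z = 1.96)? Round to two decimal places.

12.81

SEM = 7.300 * √(1 − 0.599) = 7.300 * √0.401 ≈ 7.300 * 0.633 ≈ 4.623
Standard error of the difference = 4.623·√2 ≈ 6.537
Minimum reliable difference = 1.96 * SE_diff ≈ 1.96 * 6.537 ≈ 12.813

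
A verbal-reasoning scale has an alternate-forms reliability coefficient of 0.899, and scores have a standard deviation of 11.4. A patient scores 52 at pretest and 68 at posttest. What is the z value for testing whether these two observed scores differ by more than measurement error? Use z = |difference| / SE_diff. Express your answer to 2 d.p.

SEM = 11.4000 · √(1 − 0.8990) = 11.4000 · √0.1010 ≈ 11.4000 · 0.3178 ≈ 3.6230
Standard error of the difference = 3.6230·√2 ≈ 5.1237
z = 16 / 5.1237 ≈ 3.1228

3.12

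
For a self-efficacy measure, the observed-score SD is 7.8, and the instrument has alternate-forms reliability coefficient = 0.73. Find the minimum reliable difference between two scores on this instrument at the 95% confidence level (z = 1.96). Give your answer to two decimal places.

11.23

SEM = 7.800 * √(1 − 0.730) = 7.800 * √0.270 ≃ 7.800 * 0.520 ≃ 4.053
Standard error of the difference = 4.053·√2 ≃ 5.732
Minimum reliable difference = 1.96 * SE_diff ≃ 1.96 * 5.732 ≃ 11.234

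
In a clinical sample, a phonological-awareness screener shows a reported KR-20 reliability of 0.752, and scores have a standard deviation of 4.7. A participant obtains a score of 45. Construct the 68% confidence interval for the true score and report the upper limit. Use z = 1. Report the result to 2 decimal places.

SEM = 4.700*√(1 − 0.752) ≈ 2.341
1 * SEM ≈ 2.341
Upper bound: 45 + 2.341 = 47.341

47.34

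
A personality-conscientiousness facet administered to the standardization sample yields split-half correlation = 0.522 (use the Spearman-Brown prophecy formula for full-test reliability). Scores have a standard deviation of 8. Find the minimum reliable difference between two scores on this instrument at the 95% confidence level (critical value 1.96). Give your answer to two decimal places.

r_full = 2·0.522 / (1 + 0.522) ≈ 0.68594
SEM = 8.00000×√(1 − 0.68594) ≈ 4.48329
Standard error of the difference = 4.48329·√2 ≈ 6.34033
Smallest detectable difference = 1.96×6.34033 ≈ 12.42704

12.43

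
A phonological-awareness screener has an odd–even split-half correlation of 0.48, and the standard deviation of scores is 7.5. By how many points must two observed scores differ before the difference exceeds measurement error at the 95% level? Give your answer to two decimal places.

12.32

Spearman-Brown: r = 2(0.48) / (1 + 0.48) = 0.9600 / 1.4800 ≈ 0.6486
SEM = 7.5000 * √(1 − 0.6486) = 7.5000 * √0.3514 ≈ 7.5000 * 0.5927 ≈ 4.4456
SE_diff = SEM * √2 ≈ 4.4456 * 1.4142 ≈ 6.2871
Smallest detectable difference = 1.96*6.2871 ≈ 12.3226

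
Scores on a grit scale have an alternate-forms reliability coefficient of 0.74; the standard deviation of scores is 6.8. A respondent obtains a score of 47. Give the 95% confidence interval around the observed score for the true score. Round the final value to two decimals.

[40.20, 53.80]

SEM = 6.8000 * √(1 − 0.7400) = 6.8000 * √0.2600 ≈ 6.8000 * 0.5099 ≈ 3.4673
1.96 * SEM ≈ 6.7960
95% CI: 47 ± 6.7960 = [40.2040, 53.7960]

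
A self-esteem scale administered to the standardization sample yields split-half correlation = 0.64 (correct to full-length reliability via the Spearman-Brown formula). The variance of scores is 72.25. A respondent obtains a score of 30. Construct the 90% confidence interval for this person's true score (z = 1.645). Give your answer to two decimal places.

[23.45, 36.55]

SD = √72.25 = 8.5000
r_full = 2·0.64 / (1 + 0.64) ≈ 0.7805
SEM = 8.5000 · √(1 − 0.7805) = 8.5000 · √0.2195 ≈ 8.5000 · 0.4685 ≈ 3.9824
Half-width = 1.645·3.9824 ≈ 6.5511
Interval: (23.4489, 36.5511)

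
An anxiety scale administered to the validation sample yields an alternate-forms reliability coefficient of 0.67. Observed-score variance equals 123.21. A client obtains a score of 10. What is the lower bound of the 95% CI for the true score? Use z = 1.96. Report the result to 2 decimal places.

-2.50

σ = 123.21^(1/2) = 11.100
SEM = 11.100 * √(1 − 0.670) = 11.100 * √0.330 ≈ 11.100 * 0.574 ≈ 6.376
1.96 * SEM ≈ 12.498
Lower limit = 10 − 12.498 ≈ -2.498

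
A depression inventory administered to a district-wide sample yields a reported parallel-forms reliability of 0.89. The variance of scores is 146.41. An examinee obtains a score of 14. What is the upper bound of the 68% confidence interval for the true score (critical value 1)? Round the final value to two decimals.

SD = √146.41 ≃ 12.100
SEM = 12.100*√(1 − 0.890) ≃ 4.013
Half-width = 1*4.013 ≃ 4.013
Upper bound: 14 + 4.013 = 18.013

18.01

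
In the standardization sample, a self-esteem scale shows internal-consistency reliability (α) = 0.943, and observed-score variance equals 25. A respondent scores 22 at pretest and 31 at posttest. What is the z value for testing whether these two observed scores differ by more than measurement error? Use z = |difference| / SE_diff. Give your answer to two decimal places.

SD = √25 ≈ 5.000
SEM = 5.000 × √(1 − 0.943) = 5.000 × √0.057 ≈ 5.000 × 0.239 ≈ 1.194
SE_diff = √2 × SEM ≈ 1.688
z = 9 / 1.688 ≈ 5.331

5.33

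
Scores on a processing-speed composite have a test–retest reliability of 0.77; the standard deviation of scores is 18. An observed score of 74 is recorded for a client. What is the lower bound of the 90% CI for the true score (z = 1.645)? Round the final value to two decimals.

SEM = 18.00000 · √(1 − 0.77000) = 18.00000 · √0.23000 ≈ 18.00000 · 0.47958 ≈ 8.63250
Half-width = 1.645·8.63250 ≈ 14.20046
Lower limit = 74 − 14.20046 ≈ 59.79954

59.80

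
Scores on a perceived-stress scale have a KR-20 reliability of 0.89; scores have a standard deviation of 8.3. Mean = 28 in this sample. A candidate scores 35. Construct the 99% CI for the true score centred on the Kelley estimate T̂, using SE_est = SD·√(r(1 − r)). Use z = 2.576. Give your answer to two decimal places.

T̂ = r·X + (1 − r)·M = 0.890×35 + 0.110×28 = 31.150 + 3.080 ≃ 34.230
SE_est = SD × √(r(1 − r)) = 8.300 × √0.098 ≃ 8.300 × 0.313 ≃ 2.597
CI = 34.230 ± 2.576 × 2.597 → [27.540, 40.920]

[27.54, 40.92]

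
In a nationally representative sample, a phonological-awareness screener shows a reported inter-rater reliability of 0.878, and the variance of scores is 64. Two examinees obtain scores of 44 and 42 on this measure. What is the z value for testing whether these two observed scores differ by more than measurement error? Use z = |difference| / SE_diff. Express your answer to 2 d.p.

0.51

SD = √64 ≃ 8.00000
SEM = 8.00000 · √(1 − 0.87800) = 8.00000 · √0.12200 ≃ 8.00000 · 0.34928 ≃ 2.79428
SE_diff = SEM · √2 ≃ 2.79428 · 1.41421 ≃ 3.95171
z = |44 − 42| / 3.95171 = 2 / 3.95171 ≃ 0.50611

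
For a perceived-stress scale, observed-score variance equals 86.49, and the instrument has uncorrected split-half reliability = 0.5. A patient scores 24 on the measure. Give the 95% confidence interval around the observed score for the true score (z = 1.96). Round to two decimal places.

[13.48, 34.52]

σ = 86.49^(1/2) = 9.300
Full-length reliability (Spearman-Brown) = 2(0.5)/(1+0.5) ≈ 0.667
The standard error of measurement is 9.300·√(1 − 0.667) ≈ 9.300·0.577 ≈ 5.369.
1.96 · SEM ≈ 10.524
95% CI: 24 ± 10.524 = [13.476, 34.524]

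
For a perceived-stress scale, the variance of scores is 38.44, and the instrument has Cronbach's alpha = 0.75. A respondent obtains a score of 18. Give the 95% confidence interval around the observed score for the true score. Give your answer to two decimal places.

[11.92, 24.08]

σ = 38.44^(1/2) = 6.2000
SEM = 6.2000×√(1 − 0.7500) ≈ 3.1000
1.96 × SEM ≈ 6.0760
Interval: (11.9240, 24.0760)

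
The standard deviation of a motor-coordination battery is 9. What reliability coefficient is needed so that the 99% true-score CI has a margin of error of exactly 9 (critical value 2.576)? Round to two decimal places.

SEM needed = half-width / z = 9/2.576 ≈ 3.494
r = 1 − (3.494/9)² ≈ 1 − 0.151 ≈ 0.849

0.85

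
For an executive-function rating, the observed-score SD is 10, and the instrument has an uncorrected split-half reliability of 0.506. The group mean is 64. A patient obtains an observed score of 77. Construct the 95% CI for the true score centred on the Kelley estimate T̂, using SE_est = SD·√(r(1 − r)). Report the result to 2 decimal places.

[63.53, 81.94]

Full-length reliability (Spearman-Brown) = 2(0.506)/(1+0.506) ≈ 0.672
T̂ = r·X + (1 − r)·M = 0.672×77 + 0.328×64 ≈ 51.742 + 20.993 ≈ 72.736
SE_est = SD × √(r(1 − r)) = 10.000 × √0.220 ≈ 10.000 × 0.469 ≈ 4.695
95% CI: 72.736 ± 9.202 ≈ (63.534, 81.938)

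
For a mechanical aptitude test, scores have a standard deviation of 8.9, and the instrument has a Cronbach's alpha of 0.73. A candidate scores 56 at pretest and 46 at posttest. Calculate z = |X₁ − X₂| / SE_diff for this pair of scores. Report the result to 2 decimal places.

SEM = 8.900×√(1 − 0.730) ≈ 4.625
SE_diff = SEM × √2 ≈ 4.625 × 1.414 ≈ 6.540
z = |56 − 46| / 6.540 = 10 / 6.540 ≈ 1.529

1.53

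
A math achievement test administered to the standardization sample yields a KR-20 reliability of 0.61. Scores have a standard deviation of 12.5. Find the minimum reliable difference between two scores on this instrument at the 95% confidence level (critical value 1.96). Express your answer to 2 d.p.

The standard error of measurement is 12.50000·√(1 − 0.61000) ≈ 12.50000·0.62450 ≈ 7.80625.
SE_diff = √2 · SEM ≈ 11.03970
Smallest detectable difference = 1.96·11.03970 ≈ 21.63781

21.64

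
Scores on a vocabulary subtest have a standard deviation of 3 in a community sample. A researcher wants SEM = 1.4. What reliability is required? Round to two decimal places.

0.78

Required reliability = 1 − (SEM/SD)² = 1 − 0.21778 ≈ 0.78222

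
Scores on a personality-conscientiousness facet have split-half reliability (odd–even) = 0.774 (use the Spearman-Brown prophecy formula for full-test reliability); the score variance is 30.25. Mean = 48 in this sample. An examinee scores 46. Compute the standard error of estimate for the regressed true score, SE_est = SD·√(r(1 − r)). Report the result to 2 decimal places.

σ = 30.25^(1/2) = 5.50000
Spearman-Brown: r = 2(0.774) / (1 + 0.774) = 1.54800 / 1.77400 ≈ 0.87260
SE_est = SD · √(r(1 − r)) = 5.50000 · √0.11117 ≈ 5.50000 · 0.33342 ≈ 1.83379

1.83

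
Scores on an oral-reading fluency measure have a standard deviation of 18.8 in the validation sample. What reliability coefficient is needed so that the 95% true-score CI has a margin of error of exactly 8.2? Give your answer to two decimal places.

Required SEM = 8.2 / 1.96 ≈ 4.1837
Required reliability = 1 − (SEM/SD)² = 1 − 0.0495 ≈ 0.9505

0.95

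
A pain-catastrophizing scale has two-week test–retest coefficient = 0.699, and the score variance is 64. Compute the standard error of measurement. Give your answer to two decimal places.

σ = 64^(1/2) = 8.0000
SEM = 8.0000×√(1 − 0.6990) ≃ 4.3891

4.39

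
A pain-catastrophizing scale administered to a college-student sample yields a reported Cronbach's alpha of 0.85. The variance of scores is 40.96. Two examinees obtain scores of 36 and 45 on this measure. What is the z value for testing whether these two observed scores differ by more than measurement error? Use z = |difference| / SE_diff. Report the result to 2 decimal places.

2.57

SD = √40.96 = 6.4000
SEM = 6.4000 * √(1 − 0.8500) = 6.4000 * √0.1500 ≈ 6.4000 * 0.3873 ≈ 2.4787
Standard error of the difference = 2.4787·√2 ≈ 3.5054
z = |36 − 45| / 3.5054 = 9 / 3.5054 ≈ 2.5674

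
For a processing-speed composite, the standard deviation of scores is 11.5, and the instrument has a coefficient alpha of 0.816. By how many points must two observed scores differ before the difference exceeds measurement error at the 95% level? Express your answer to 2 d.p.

13.67

The standard error of measurement is 11.500·√(1 − 0.816) ≈ 11.500·0.429 ≈ 4.933.
SE_diff = √2 · SEM ≈ 6.976
Smallest detectable difference = 1.96·6.976 ≈ 13.673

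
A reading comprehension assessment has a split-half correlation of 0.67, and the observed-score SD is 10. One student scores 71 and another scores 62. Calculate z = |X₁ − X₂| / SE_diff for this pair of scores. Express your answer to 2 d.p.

Spearman-Brown: r = 2(0.67) / (1 + 0.67) = 1.340 / 1.670 ≃ 0.802
SEM = 10.000*√(1 − 0.802) ≃ 4.445
SE_diff = SEM * √2 ≃ 4.445 * 1.414 ≃ 6.287
z = 9 / 6.287 ≃ 1.432

1.43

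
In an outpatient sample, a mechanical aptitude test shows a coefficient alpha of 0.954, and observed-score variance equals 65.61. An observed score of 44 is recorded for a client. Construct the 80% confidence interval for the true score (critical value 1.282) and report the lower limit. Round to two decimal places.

SD = √65.61 ≃ 8.100
The standard error of measurement is 8.100·√(1 − 0.954) ≃ 8.100·0.214 ≃ 1.737.
1.282 · SEM ≃ 2.227
Lower bound: 44 − 2.227 = 41.773

41.77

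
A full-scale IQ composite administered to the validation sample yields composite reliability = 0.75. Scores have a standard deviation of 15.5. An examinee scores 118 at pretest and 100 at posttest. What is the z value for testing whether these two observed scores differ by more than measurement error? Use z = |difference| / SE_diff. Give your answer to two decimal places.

SEM = 15.50000 · √(1 − 0.75000) = 15.50000 · √0.25000 ≈ 15.50000 · 0.50000 ≈ 7.75000
Standard error of the difference = 7.75000·√2 ≈ 10.96016
z = |118 − 100| / 10.96016 = 18 / 10.96016 ≈ 1.64231

1.64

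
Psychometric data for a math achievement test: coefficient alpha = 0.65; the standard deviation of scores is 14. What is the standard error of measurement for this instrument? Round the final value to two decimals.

The standard error of measurement is 14.000·√(1 − 0.650) ≃ 14.000·0.592 ≃ 8.283.

8.28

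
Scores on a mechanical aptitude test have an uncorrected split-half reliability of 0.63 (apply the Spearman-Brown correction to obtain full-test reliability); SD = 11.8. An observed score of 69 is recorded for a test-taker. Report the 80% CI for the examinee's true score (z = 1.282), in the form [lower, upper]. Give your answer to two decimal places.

[61.79, 76.21]

r_full = 2·0.63 / (1 + 0.63) ≈ 0.7730
SEM = 11.8000*√(1 − 0.7730) ≈ 5.6220
Half-width = 1.282*5.6220 ≈ 7.2074
Interval: (61.7926, 76.2074)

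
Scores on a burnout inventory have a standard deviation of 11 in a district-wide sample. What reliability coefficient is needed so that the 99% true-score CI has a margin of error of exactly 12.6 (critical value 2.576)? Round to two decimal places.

0.80

SEM needed = half-width / z = 12.6/2.576 ≈ 4.8913
Required reliability = 1 − (SEM/SD)² = 1 − 0.1977 ≈ 0.8023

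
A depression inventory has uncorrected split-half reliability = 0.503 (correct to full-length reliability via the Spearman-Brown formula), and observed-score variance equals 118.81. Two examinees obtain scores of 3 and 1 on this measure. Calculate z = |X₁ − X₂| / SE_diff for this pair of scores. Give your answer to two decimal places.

SD = √118.81 ≃ 10.9000
Full-length reliability (Spearman-Brown) = 2(0.503)/(1+0.503) ≃ 0.6693
SEM = 10.9000×√(1 − 0.6693) ≃ 6.2679
SE_diff = √2 × SEM ≃ 8.8642
z = 2 / 8.8642 ≃ 0.2256

0.23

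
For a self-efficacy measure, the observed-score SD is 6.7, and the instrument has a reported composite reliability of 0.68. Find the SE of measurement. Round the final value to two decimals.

3.79

SEM = 6.700 × √(1 − 0.680) = 6.700 × √0.320 ≈ 6.700 × 0.566 ≈ 3.790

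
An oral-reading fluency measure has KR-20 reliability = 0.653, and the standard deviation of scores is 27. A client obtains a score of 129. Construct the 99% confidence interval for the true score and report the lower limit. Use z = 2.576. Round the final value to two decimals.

SEM = 27.0000 · √(1 − 0.6530) = 27.0000 · √0.3470 ≃ 27.0000 · 0.5891 ≃ 15.9048
Margin = 2.576 · 15.9048 ≃ 40.9708
Lower bound: 129 − 40.9708 = 88.0292

88.03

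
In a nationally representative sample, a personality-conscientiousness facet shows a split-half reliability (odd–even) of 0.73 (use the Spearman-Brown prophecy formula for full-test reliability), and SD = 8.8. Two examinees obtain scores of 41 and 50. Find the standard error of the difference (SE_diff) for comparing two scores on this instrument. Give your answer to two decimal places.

4.92

Full-length reliability (Spearman-Brown) = 2(0.73)/(1+0.73) ≈ 0.8439
SEM = 8.8000 × √(1 − 0.8439) = 8.8000 × √0.1561 ≈ 8.8000 × 0.3951 ≈ 3.4765
SE_diff = SEM × √2 ≈ 3.4765 × 1.4142 ≈ 4.9165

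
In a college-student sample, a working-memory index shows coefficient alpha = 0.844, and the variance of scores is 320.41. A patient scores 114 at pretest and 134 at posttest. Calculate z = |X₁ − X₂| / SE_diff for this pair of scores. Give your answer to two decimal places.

SD = √320.41 ≈ 17.9000
SEM = 17.9000·√(1 − 0.8440) ≈ 7.0699
SE_diff = √2 · SEM ≈ 9.9984
z = |114 − 134| / 9.9984 = 20 / 9.9984 ≈ 2.0003

2.00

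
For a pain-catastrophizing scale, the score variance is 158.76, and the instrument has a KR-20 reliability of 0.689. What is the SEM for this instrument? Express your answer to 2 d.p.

SD = √158.76 = 12.6000
The standard error of measurement is 12.6000×√(1 − 0.6890) ≈ 12.6000×0.5577 ≈ 7.0267.

7.03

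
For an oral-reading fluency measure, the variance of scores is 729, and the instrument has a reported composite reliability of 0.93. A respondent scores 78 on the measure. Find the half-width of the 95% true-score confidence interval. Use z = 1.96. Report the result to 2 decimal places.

14.00

σ = 729^(1/2) = 27.000
SEM = 27.000*√(1 − 0.930) ≈ 7.144
1.96 * SEM ≈ 14.001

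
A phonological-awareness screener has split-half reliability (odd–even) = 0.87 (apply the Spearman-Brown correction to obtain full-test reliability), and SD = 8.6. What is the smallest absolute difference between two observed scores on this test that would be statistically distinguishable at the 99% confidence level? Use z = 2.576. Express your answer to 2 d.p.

8.26

Full-length reliability (Spearman-Brown) = 2(0.87)/(1+0.87) ≈ 0.930
SEM = 8.600 × √(1 − 0.930) = 8.600 × √0.070 ≈ 8.600 × 0.264 ≈ 2.268
SE_diff = SEM × √2 ≈ 2.268 × 1.414 ≈ 3.207
Minimum reliable difference = 2.576 × SE_diff ≈ 2.576 × 3.207 ≈ 8.261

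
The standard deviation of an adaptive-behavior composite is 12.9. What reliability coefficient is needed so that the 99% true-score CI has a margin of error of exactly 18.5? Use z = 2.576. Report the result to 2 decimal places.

SEM needed = half-width / z = 18.5/2.576 ≈ 7.182
Required reliability = 1 − (SEM/SD)² = 1 − 0.310 ≈ 0.690

0.69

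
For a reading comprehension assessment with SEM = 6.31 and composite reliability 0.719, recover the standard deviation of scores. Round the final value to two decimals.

σ = SEM·(1 − r)^(−1/2) ≃ 6.31×1.886 ≃ 11.904

11.90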